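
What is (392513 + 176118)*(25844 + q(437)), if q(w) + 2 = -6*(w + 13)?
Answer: 13159258602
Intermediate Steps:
q(w) = -80 - 6*w (q(w) = -2 - 6*(w + 13) = -2 - 6*(13 + w) = -2 + (-78 - 6*w) = -80 - 6*w)
(392513 + 176118)*(25844 + q(437)) = (392513 + 176118)*(25844 + (-80 - 6*437)) = 568631*(25844 + (-80 - 2622)) = 568631*(25844 - 2702) = 568631*23142 = 13159258602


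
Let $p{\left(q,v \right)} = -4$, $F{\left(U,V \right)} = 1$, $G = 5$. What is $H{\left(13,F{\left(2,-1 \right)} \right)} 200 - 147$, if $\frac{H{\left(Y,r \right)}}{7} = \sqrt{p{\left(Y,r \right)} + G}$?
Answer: $1253$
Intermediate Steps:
$H{\left(Y,r \right)} = 7$ ($H{\left(Y,r \right)} = 7 \sqrt{-4 + 5} = 7 \sqrt{1} = 7 \cdot 1 = 7$)
$H{\left(13,F{\left(2,-1 \right)} \right)} 200 - 147 = 7 \cdot 200 - 147 = 1400 - 147 = 1253$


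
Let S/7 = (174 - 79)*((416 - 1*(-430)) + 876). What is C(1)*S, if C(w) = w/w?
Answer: 1145130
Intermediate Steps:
S = 1145130 (S = 7*((174 - 79)*((416 - 1*(-430)) + 876)) = 7*(95*((416 + 430) + 876)) = 7*(95*(846 + 876)) = 7*(95*1722) = 7*163590 = 1145130)
C(w) = 1
C(1)*S = 1*1145130 = 1145130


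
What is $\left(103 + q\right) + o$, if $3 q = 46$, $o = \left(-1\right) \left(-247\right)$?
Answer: $\frac{1096}{3} \approx 365.33$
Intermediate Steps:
$o = 247$
$q = \frac{46}{3}$ ($q = \frac{1}{3} \cdot 46 = \frac{46}{3} \approx 15.333$)
$\left(103 + q\right) + o = \left(103 + \frac{46}{3}\right) + 247 = \frac{355}{3} + 247 = \frac{1096}{3}$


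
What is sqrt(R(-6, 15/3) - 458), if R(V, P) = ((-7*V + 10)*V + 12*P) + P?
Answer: I*sqrt(705) ≈ 26.552*I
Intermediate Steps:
R(V, P) = 13*P + V*(10 - 7*V) (R(V, P) = ((10 - 7*V)*V + 12*P) + P = (V*(10 - 7*V) + 12*P) + P = (12*P + V*(10 - 7*V)) + P = 13*P + V*(10 - 7*V))
sqrt(R(-6, 15/3) - 458) = sqrt((-7*(-6)**2 + 10*(-6) + 13*(15/3)) - 458) = sqrt((-7*36 - 60 + 13*(15*(1/3))) - 458) = sqrt((-252 - 60 + 13*5) - 458) = sqrt((-252 - 60 + 65) - 458) = sqrt(-247 - 458) = sqrt(-705) = I*sqrt(705)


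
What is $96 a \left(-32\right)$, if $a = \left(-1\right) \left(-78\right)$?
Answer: $-239616$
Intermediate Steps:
$a = 78$
$96 a \left(-32\right) = 96 \cdot 78 \left(-32\right) = 7488 \left(-32\right) = -239616$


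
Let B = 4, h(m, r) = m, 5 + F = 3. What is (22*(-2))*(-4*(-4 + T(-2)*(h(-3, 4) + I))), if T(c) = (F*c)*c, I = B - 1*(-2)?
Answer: -4928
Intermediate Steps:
F = -2 (F = -5 + 3 = -2)
I = 6 (I = 4 - 1*(-2) = 4 + 2 = 6)
T(c) = -2*c² (T(c) = (-2*c)*c = -2*c²)
(22*(-2))*(-4*(-4 + T(-2)*(h(-3, 4) + I))) = (22*(-2))*(-4*(-4 + (-2*(-2)²)*(-3 + 6))) = -(-176)*(-4 - 2*4*3) = -(-176)*(-4 - 8*3) = -(-176)*(-4 - 24) = -(-176)*(-28) = -44*112 = -4928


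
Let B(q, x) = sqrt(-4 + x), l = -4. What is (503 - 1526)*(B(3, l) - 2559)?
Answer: 2617857 - 2046*I*sqrt(2) ≈ 2.6179e+6 - 2893.5*I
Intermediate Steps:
(503 - 1526)*(B(3, l) - 2559) = (503 - 1526)*(sqrt(-4 - 4) - 2559) = -1023*(sqrt(-8) - 2559) = -1023*(2*I*sqrt(2) - 2559) = -1023*(-2559 + 2*I*sqrt(2)) = 2617857 - 2046*I*sqrt(2)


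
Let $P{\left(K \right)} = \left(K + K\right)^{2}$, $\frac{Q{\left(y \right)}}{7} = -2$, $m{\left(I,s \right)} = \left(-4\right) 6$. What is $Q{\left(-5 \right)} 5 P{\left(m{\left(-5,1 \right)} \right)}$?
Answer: $-161280$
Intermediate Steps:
$m{\left(I,s \right)} = -24$
$Q{\left(y \right)} = -14$ ($Q{\left(y \right)} = 7 \left(-2\right) = -14$)
$P{\left(K \right)} = 4 K^{2}$ ($P{\left(K \right)} = \left(2 K\right)^{2} = 4 K^{2}$)
$Q{\left(-5 \right)} 5 P{\left(m{\left(-5,1 \right)} \right)} = \left(-14\right) 5 \cdot 4 \left(-24\right)^{2} = - 70 \cdot 4 \cdot 576 = \left(-70\right) 2304 = -161280$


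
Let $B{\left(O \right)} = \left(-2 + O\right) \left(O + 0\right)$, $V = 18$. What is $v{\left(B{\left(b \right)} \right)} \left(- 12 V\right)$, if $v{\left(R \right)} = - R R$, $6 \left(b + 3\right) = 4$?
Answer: $\frac{66248}{3} \approx 22083.0$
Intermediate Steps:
$b = - \frac{7}{3}$ ($b = -3 + \frac{1}{6} \cdot 4 = -3 + \frac{2}{3} = - \frac{7}{3} \approx -2.3333$)
$B{\left(O \right)} = O \left(-2 + O\right)$ ($B{\left(O \right)} = \left(-2 + O\right) O = O \left(-2 + O\right)$)
$v{\left(R \right)} = - R^{2}$
$v{\left(B{\left(b \right)} \right)} \left(- 12 V\right) = - \left(- \frac{7 \left(-2 - \frac{7}{3}\right)}{3}\right)^{2} \left(\left(-12\right) 18\right) = - \left(\left(- \frac{7}{3}\right) \left(- \frac{13}{3}\right)\right)^{2} \left(-216\right) = - \left(\frac{91}{9}\right)^{2} \left(-216\right) = \left(-1\right) \frac{8281}{81} \left(-216\right) = \left(- \frac{8281}{81}\right) \left(-216\right) = \frac{66248}{3}$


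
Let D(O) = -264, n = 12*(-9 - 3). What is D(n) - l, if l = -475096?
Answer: 474832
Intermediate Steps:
n = -144 (n = 12*(-12) = -144)
D(n) - l = -264 - 1*(-475096) = -264 + 475096 = 474832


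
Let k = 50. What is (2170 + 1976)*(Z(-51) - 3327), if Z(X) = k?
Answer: -13586442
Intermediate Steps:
Z(X) = 50
(2170 + 1976)*(Z(-51) - 3327) = (2170 + 1976)*(50 - 3327) = 4146*(-3277) = -13586442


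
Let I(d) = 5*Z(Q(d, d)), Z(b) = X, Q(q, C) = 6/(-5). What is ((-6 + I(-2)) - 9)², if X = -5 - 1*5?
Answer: 4225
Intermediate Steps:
Q(q, C) = -6/5 (Q(q, C) = 6*(-⅕) = -6/5)
X = -10 (X = -5 - 5 = -10)
Z(b) = -10
I(d) = -50 (I(d) = 5*(-10) = -50)
((-6 + I(-2)) - 9)² = ((-6 - 50) - 9)² = (-56 - 9)² = (-65)² = 4225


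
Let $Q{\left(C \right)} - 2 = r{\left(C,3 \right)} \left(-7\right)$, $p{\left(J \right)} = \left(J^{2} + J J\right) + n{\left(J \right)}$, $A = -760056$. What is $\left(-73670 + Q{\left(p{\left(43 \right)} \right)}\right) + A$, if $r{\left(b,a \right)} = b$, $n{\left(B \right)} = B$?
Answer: $-859911$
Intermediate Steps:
$p{\left(J \right)} = J + 2 J^{2}$ ($p{\left(J \right)} = \left(J^{2} + J J\right) + J = \left(J^{2} + J^{2}\right) + J = 2 J^{2} + J = J + 2 J^{2}$)
$Q{\left(C \right)} = 2 - 7 C$ ($Q{\left(C \right)} = 2 + C \left(-7\right) = 2 - 7 C$)
$\left(-73670 + Q{\left(p{\left(43 \right)} \right)}\right) + A = \left(-73670 + \left(2 - 7 \cdot 43 \left(1 + 2 \cdot 43\right)\right)\right) - 760056 = \left(-73670 + \left(2 - 7 \cdot 43 \left(1 + 86\right)\right)\right) - 760056 = \left(-73670 + \left(2 - 7 \cdot 43 \cdot 87\right)\right) - 760056 = \left(-73670 + \left(2 - 26187\right)\right) - 760056 = \left(-73670 - 26185\right) - 760056 = -99855 - 760056 = -859911$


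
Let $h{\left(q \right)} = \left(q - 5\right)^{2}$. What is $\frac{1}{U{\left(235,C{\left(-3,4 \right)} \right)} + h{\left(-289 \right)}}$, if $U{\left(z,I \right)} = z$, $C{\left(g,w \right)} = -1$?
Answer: $\frac{1}{86671} \approx 1.1538 \cdot 10^{-5}$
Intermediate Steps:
$h{\left(q \right)} = \left(-5 + q\right)^{2}$
$\frac{1}{U{\left(235,C{\left(-3,4 \right)} \right)} + h{\left(-289 \right)}} = \frac{1}{235 + \left(-5 - 289\right)^{2}} = \frac{1}{235 + \left(-294\right)^{2}} = \frac{1}{235 + 86436} = \frac{1}{86671}$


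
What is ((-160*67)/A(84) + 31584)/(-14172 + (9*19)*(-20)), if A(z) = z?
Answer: -82573/46179 ≈ -1.7881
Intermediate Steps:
((-160*67)/A(84) + 31584)/(-14172 + (9*19)*(-20)) = (-160*67/84 + 31584)/(-14172 + (9*19)*(-20)) = (-10720*1/84 + 31584)/(-14172 + 171*(-20)) = (-2680/21 + 31584)/(-14172 - 3420) = (660584/21)/(-17592) = (660584/21)*(-1/17592) = -82573/46179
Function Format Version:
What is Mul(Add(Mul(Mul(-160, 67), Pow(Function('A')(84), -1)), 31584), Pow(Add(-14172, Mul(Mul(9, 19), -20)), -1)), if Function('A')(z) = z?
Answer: Rational(-82573, 46179) ≈ -1.7881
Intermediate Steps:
Mul(Add(Mul(Mul(-160, 67), Pow(Function('A')(84), -1)), 31584), Pow(Add(-14172, Mul(Mul(9, 19), -20)), -1)) = Mul(Add(Mul(Mul(-160, 67), Pow(84, -1)), 31584), Pow(Add(-14172, Mul(Mul(9, 19), -20)), -1)) = Mul(Add(Mul(-10720, Rational(1, 84)), 31584), Pow(Add(-14172, Mul(171, -20)), -1)) = Mul(Add(Rational(-2680, 21), 31584), Pow(Add(-14172, -3420), -1)) = Mul(Rational(660584, 21), Pow(-17592, -1)) = Mul(Rational(660584, 21), Rational(-1, 17592)) = Rational(-82573, 46179)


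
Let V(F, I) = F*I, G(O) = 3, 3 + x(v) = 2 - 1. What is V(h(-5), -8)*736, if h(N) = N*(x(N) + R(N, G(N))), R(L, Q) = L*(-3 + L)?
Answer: 1118720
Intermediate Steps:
x(v) = -2 (x(v) = -3 + (2 - 1) = -3 + 1 = -2)
h(N) = N*(-2 + N*(-3 + N))
V(h(-5), -8)*736 = (-5*(-2 - 5*(-3 - 5))*(-8))*736 = (-5*(-2 - 5*(-8))*(-8))*736 = (-5*(-2 + 40)*(-8))*736 = (-5*38*(-8))*736 = -190*(-8)*736 = 1520*736 = 1118720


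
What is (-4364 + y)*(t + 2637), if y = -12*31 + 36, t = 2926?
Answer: -26146100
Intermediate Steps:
y = -336 (y = -372 + 36 = -336)
(-4364 + y)*(t + 2637) = (-4364 - 336)*(2926 + 2637) = -4700*5563 = -26146100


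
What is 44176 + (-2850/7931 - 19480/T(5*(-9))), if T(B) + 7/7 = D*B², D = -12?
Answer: 8514180098686/192731231 ≈ 44176.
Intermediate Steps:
T(B) = -1 - 12*B²
44176 + (-2850/7931 - 19480/T(5*(-9))) = 44176 + (-2850/7931 - 19480/(-1 - 12*(5*(-9))²)) = 44176 + (-2850*1/7931 - 19480/(-1 - 12*(-45)²)) = 44176 + (-2850/7931 - 19480/(-1 - 12*2025)) = 44176 + (-2850/7931 - 19480/(-1 - 24300)) = 44176 + (-2850/7931 - 19480/(-24301)) = 44176 + (-2850/7931 - 19480*(-1/24301)) = 44176 + (-2850/7931 + 19480/24301) = 44176 + 85238030/192731231 = 8514180098686/192731231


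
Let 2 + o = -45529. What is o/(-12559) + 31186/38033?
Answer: 2123345497/477656447 ≈ 4.4453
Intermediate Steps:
o = -45531 (o = -2 - 45529 = -45531)
o/(-12559) + 31186/38033 = -45531/(-12559) + 31186/38033 = -45531*(-1/12559) + 31186*(1/38033) = 45531/12559 + 31186/38033 = 2123345497/477656447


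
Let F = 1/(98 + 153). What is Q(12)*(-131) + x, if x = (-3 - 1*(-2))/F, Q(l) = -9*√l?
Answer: -251 + 2358*√3 ≈ 3833.2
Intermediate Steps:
F = 1/251 ≈ 0.0039841
x = -251 (x = (-3 - 1*(-2))/(1/251) = (-3 + 2)*251 = -1*251 = -251)
Q(12)*(-131) + x = -18*√3*(-131) - 251 = 2358*√3 - 251 = -251 + 2358*√3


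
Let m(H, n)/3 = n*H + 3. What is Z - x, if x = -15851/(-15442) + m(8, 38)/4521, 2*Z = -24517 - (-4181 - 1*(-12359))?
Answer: -190226418658/11635547 ≈ -16349.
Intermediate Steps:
m(H, n) = 9 + 3*H*n (m(H, n) = 3*(n*H + 3) = 3*(H*n + 3) = 3*(3 + H*n) = 9 + 3*H*n)
Z = -32695/2 (Z = (-24517 - (-4181 - 1*(-12359)))/2 = (-24517 - (-4181 + 12359))/2 = (-24517 - 1*8178)/2 = (-24517 - 8178)/2 = (1/2)*(-32695) = -32695/2 ≈ -16348.)
x = 28628151/23271094 (x = -15851/(-15442) + (9 + 3*8*38)/4521 = -15851*(-1/15442) + (9 + 912)*(1/4521) = 15851/15442 + 921*(1/4521) = 15851/15442 + 307/1507 = 28628151/23271094 ≈ 1.2302)
Z - x = -32695/2 - 1*28628151/23271094 = -32695/2 - 28628151/23271094 = -190226418658/11635547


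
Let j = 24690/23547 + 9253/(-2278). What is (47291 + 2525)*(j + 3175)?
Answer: 1412661977253644/8940011 ≈ 1.5802e+8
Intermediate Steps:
j = -53878857/17880022 (j = 24690*(1/23547) + 9253*(-1/2278) = 8230/7849 - 9253/2278 = -53878857/17880022 ≈ -3.0134)
(47291 + 2525)*(j + 3175) = (47291 + 2525)*(-53878857/17880022 + 3175) = 49816*(56715190993/17880022) = 1412661977253644/8940011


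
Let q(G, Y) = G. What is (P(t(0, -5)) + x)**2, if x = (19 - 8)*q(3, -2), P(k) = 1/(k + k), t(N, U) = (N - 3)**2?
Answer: 354025/324 ≈ 1092.7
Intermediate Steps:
t(N, U) = (-3 + N)**2
P(k) = 1/(2*k)
x = 33 (x = (19 - 8)*3 = 11*3 = 33)
(P(t(0, -5)) + x)**2 = (1/(2*((-3 + 0)**2)) + 33)**2 = (1/(2*((-3)**2)) + 33)**2 = ((1/2)/9 + 33)**2 = ((1/2)*(1/9) + 33)**2 = (1/18 + 33)**2 = (595/18)**2 = 354025/324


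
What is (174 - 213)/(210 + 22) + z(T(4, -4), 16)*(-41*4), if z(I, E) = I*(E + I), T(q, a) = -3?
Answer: 1483833/232 ≈ 6395.8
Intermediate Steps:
(174 - 213)/(210 + 22) + z(T(4, -4), 16)*(-41*4) = (174 - 213)/(210 + 22) + (-3*(16 - 3))*(-41*4) = -39/232 - 3*13*(-164) = -39*1/232 - 39*(-164) = -39/232 + 6396 = 1483833/232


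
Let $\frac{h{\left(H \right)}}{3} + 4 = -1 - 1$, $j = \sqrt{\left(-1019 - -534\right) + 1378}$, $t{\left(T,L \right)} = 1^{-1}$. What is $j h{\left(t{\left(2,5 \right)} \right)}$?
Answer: $- 18 \sqrt{893} \approx -537.9$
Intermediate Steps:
$t{\left(T,L \right)} = 1$
$j = \sqrt{893}$ ($j = \sqrt{\left(-1019 + 534\right) + 1378} = \sqrt{-485 + 1378} = \sqrt{893} \approx 29.883$)
$h{\left(H \right)} = -18$ ($h{\left(H \right)} = -12 + 3 \left(-1 - 1\right) = -12 + 3 \left(-2\right) = -12 - 6 = -18$)
$j h{\left(t{\left(2,5 \right)} \right)} = \sqrt{893} \left(-18\right) = - 18 \sqrt{893}$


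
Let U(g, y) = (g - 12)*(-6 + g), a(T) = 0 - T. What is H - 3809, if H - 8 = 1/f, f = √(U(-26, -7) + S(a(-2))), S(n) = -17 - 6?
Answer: -3801 + √1193/1193 ≈ -3801.0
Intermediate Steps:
a(T) = -T
S(n) = -23
U(g, y) = (-12 + g)*(-6 + g)
f = √1193 (f = √((72 + (-26)² - 18*(-26)) - 23) = √((72 + 676 + 468) - 23) = √(1216 - 23) = √1193 ≈ 34.540)
H = 8 + √1193/1193 (H = 8 + 1/(√1193) = 8 + √1193/1193 ≈ 8.0289)
H - 3809 = (8 + √1193/1193) - 3809 = -3801 + √1193/1193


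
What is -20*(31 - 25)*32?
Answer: -3840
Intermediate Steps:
-20*(31 - 25)*32 = -120*32 = -20*192 = -3840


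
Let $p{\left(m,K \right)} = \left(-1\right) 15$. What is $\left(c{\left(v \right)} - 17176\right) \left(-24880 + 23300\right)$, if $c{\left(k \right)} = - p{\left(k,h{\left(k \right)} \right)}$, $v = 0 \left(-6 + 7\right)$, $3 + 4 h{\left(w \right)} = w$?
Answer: $27114380$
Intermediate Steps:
$h{\left(w \right)} = - \frac{3}{4} + \frac{w}{4}$
$v = 0$ ($v = 0 \cdot 1 = 0$)
$p{\left(m,K \right)} = -15$
$c{\left(k \right)} = 15$ ($c{\left(k \right)} = \left(-1\right) \left(-15\right) = 15$)
$\left(c{\left(v \right)} - 17176\right) \left(-24880 + 23300\right) = \left(15 - 17176\right) \left(-24880 + 23300\right) = \left(-17161\right) \left(-1580\right) = 27114380$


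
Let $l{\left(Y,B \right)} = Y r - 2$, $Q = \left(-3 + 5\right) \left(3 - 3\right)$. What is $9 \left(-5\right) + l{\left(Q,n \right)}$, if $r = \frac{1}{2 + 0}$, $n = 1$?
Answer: $-47$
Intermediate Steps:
$r = \frac{1}{2} \approx 0.5$
$Q = 0$ ($Q = 2 \cdot 0 = 0$)
$l{\left(Y,B \right)} = -2 + \frac{Y}{2}$ ($l{\left(Y,B \right)} = Y \frac{1}{2} - 2 = \frac{Y}{2} - 2 = -2 + \frac{Y}{2}$)
$9 \left(-5\right) + l{\left(Q,n \right)} = 9 \left(-5\right) + \left(-2 + \frac{1}{2} \cdot 0\right) = -45 + \left(-2 + 0\right) = -45 - 2 = -47$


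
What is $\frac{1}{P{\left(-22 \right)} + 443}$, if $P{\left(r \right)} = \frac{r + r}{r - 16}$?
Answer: $\frac{19}{8439} \approx 0.0022514$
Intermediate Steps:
$P{\left(r \right)} = \frac{2 r}{-16 + r}$
$\frac{1}{P{\left(-22 \right)} + 443} = \frac{1}{2 \left(-22\right) \frac{1}{-16 - 22} + 443} = \frac{1}{2 \left(-22\right) \frac{1}{-38} + 443} = \frac{1}{2 \left(-22\right) \left(- \frac{1}{38}\right) + 443} = \frac{1}{\frac{22}{19} + 443} = \frac{1}{\frac{8439}{19}} = \frac{19}{8439}$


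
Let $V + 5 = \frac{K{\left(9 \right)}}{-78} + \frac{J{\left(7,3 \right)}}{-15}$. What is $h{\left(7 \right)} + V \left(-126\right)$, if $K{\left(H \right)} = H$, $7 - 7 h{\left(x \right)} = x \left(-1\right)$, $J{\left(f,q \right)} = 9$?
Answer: $\frac{46939}{65} \approx 722.14$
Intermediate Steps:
$h{\left(x \right)} = 1 + \frac{x}{7}$ ($h{\left(x \right)} = 1 - \frac{x \left(-1\right)}{7} = 1 - \frac{\left(-1\right) x}{7} = 1 + \frac{x}{7}$)
$V = - \frac{743}{130}$ ($V = -5 + \left(\frac{9}{-78} + \frac{9}{-15}\right) = -5 + \left(9 \left(- \frac{1}{78}\right) + 9 \left(- \frac{1}{15}\right)\right) = -5 - \frac{93}{130} = - \frac{743}{130} \approx -5.7154$)
$h{\left(7 \right)} + V \left(-126\right) = \left(1 + \frac{1}{7} \cdot 7\right) - - \frac{46809}{65} = \left(1 + 1\right) + \frac{46809}{65} = 2 + \frac{46809}{65} = \frac{46939}{65}$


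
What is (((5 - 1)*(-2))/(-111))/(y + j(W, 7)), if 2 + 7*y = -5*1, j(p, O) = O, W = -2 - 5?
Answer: 4/333 ≈ 0.012012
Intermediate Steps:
W = -7
y = -1 (y = -2/7 + (-5*1)/7 = -2/7 + (⅐)*(-5) = -2/7 - 5/7 = -1)
(((5 - 1)*(-2))/(-111))/(y + j(W, 7)) = (((5 - 1)*(-2))/(-111))/(-1 + 7) = ((4*(-2))*(-1/111))/6 = -8*(-1/111)*(⅙) = (8/111)*(⅙) = 4/333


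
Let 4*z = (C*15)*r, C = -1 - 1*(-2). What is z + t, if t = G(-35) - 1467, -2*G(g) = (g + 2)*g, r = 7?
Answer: -8073/4 ≈ -2018.3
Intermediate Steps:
C = 1 (C = -1 + 2 = 1)
G(g) = -g*(2 + g)/2 (G(g) = -(g + 2)*g/2 = -(2 + g)*g/2 = -g*(2 + g)/2)
t = -4089/2 (t = -1/2*(-35)*(2 - 35) - 1467 = -1/2*(-35)*(-33) - 1467 = -1155/2 - 1467 = -4089/2 ≈ -2044.5)
z = 105/4 (z = ((1*15)*7)/4 = (15*7)/4 = (1/4)*105 = 105/4 ≈ 26.250)
z + t = 105/4 - 4089/2 = -8073/4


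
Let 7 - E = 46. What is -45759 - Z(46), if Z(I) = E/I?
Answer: -2104875/46 ≈ -45758.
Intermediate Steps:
E = -39 (E = 7 - 1*46 = 7 - 46 = -39)
Z(I) = -39/I
-45759 - Z(46) = -45759 - (-39)/46 = -45759 - 1*(-39/46) = -45759 + 39/46 = -2104875/46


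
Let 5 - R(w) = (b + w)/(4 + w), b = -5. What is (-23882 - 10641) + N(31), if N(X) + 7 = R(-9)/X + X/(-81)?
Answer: -433528064/12555 ≈ -34530.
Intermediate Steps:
R(w) = 5 - (-5 + w)/(4 + w)
N(X) = -7 - X/81 + 11/(5*X) (N(X) = -7 + (((25 + 4*(-9))/(4 - 9))/X + X/(-81)) = -7 + (((25 - 36)/(-5))/X + X*(-1/81)) = -7 + ((-⅕*(-11))/X - X/81) = -7 + (11/(5*X) - X/81) = -7 + (-X/81 + 11/(5*X)) = -7 - X/81 + 11/(5*X))
(-23882 - 10641) + N(31) = (-23882 - 10641) + (-7 - 1/81*31 + (11/5)/31) = -34523 + (-7 - 31/81 + (11/5)*(1/31)) = -34523 + (-7 - 31/81 + 11/155) = -34523 - 91799/12555 = -433528064/12555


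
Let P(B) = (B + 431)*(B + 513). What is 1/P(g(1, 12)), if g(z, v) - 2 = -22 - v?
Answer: 1/191919 ≈ 5.2105e-6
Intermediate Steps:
g(z, v) = -20 - v (g(z, v) = 2 + (-22 - v) = -20 - v)
P(B) = (431 + B)*(513 + B)
1/P(g(1, 12)) = 1/(221103 + (-20 - 1*12)**2 + 944*(-20 - 1*12)) = 1/(221103 + (-20 - 12)**2 + 944*(-20 - 12)) = 1/(221103 + (-32)**2 + 944*(-32)) = 1/(221103 + 1024 - 30208) = 1/191919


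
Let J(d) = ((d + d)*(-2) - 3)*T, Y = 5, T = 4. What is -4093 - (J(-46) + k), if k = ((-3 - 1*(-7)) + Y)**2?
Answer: -4898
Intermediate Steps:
J(d) = -12 - 16*d (J(d) = ((d + d)*(-2) - 3)*4 = ((2*d)*(-2) - 3)*4 = (-4*d - 3)*4 = (-3 - 4*d)*4 = -12 - 16*d)
k = 81 (k = ((-3 - 1*(-7)) + 5)**2 = ((-3 + 7) + 5)**2 = (4 + 5)**2 = 9**2 = 81)
-4093 - (J(-46) + k) = -4093 - ((-12 - 16*(-46)) + 81) = -4093 - ((-12 + 736) + 81) = -4093 - (724 + 81) = -4093 - 1*805 = -4093 - 805 = -4898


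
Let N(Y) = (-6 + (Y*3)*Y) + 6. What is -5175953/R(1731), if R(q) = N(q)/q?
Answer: -5175953/5193 ≈ -996.72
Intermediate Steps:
N(Y) = 3*Y**2 (N(Y) = (-6 + (3*Y)*Y) + 6 = (-6 + 3*Y**2) + 6 = 3*Y**2)
R(q) = 3*q (R(q) = (3*q**2)/q = 3*q)
-5175953/R(1731) = -5175953/(3*1731) = -5175953/5193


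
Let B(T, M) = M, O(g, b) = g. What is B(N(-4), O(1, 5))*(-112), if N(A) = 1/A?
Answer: -112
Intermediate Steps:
B(N(-4), O(1, 5))*(-112) = 1*(-112) = -112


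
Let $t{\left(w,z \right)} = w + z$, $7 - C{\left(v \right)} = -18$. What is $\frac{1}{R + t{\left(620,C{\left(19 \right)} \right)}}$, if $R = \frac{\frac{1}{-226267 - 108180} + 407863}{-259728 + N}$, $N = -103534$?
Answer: $\frac{60745943057}{39112928993385} \approx 0.0015531$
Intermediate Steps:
$C{\left(v \right)} = 25$ ($C{\left(v \right)} = 7 - -18 = 7 + 18 = 25$)
$R = - \frac{68204278380}{60745943057}$ ($R = \frac{\frac{1}{-226267 - 108180} + 407863}{-259728 - 103534} = \frac{\frac{1}{-334447} + 407863}{-363262} = \left(- \frac{1}{334447} + 407863\right) \left(- \frac{1}{363262}\right) = \frac{136408556760}{334447} \left(- \frac{1}{363262}\right) = - \frac{68204278380}{60745943057} \approx -1.1228$)
$\frac{1}{R + t{\left(620,C{\left(19 \right)} \right)}} = \frac{1}{- \frac{68204278380}{60745943057} + \left(620 + 25\right)} = \frac{1}{- \frac{68204278380}{60745943057} + 645} = \frac{1}{\frac{39112928993385}{60745943057}} = \frac{60745943057}{39112928993385}$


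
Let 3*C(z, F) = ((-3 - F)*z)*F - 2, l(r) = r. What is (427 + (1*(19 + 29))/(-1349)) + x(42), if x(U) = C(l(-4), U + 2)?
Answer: 12884155/4047 ≈ 3183.6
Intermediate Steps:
C(z, F) = -⅔ + F*z*(-3 - F)/3 (C(z, F) = (((-3 - F)*z)*F - 2)/3 = ((z*(-3 - F))*F - 2)/3 = (F*z*(-3 - F) - 2)/3 = (-2 + F*z*(-3 - F))/3 = -⅔ + F*z*(-3 - F)/3)
x(U) = 22/3 + 4*U + 4*(2 + U)²/3 (x(U) = -⅔ - 1*(U + 2)*(-4) - ⅓*(-4)*(U + 2)² = -⅔ - 1*(2 + U)*(-4) - ⅓*(-4)*(2 + U)² = -⅔ + (8 + 4*U) + 4*(2 + U)²/3 = 22/3 + 4*U + 4*(2 + U)²/3)
(427 + (1*(19 + 29))/(-1349)) + x(42) = (427 + (1*(19 + 29))/(-1349)) + (38/3 + (4/3)*42² + (28/3)*42) = (427 + (1*48)*(-1/1349)) + (38/3 + (4/3)*1764 + 392) = (427 + 48*(-1/1349)) + (38/3 + 2352 + 392) = (427 - 48/1349) + 8270/3 = 575975/1349 + 8270/3 = 12884155/4047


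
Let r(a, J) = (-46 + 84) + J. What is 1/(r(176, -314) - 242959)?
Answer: -1/243235 ≈ -4.1113e-6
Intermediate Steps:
r(a, J) = 38 + J
1/(r(176, -314) - 242959) = 1/((38 - 314) - 242959) = 1/(-276 - 242959) = 1/(-243235) = -1/243235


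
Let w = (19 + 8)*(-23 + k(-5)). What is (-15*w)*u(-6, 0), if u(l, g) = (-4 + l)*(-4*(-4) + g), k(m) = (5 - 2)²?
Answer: -907200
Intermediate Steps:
k(m) = 9 (k(m) = 3² = 9)
u(l, g) = (-4 + l)*(16 + g)
w = -378 (w = (19 + 8)*(-23 + 9) = 27*(-14) = -378)
(-15*w)*u(-6, 0) = (-15*(-378))*(-64 - 4*0 + 16*(-6) + 0*(-6)) = 5670*(-64 + 0 - 96 + 0) = 5670*(-160) = -907200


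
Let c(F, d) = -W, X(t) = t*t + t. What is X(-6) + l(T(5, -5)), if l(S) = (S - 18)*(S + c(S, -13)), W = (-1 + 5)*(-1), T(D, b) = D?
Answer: -87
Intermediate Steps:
W = -4 (W = 4*(-1) = -4)
X(t) = t + t² (X(t) = t² + t = t + t²)
c(F, d) = 4 (c(F, d) = -1*(-4) = 4)
l(S) = (-18 + S)*(4 + S) (l(S) = (S - 18)*(S + 4) = (-18 + S)*(4 + S))
X(-6) + l(T(5, -5)) = -6*(1 - 6) + (-72 + 5² - 14*5) = -6*(-5) + (-72 + 25 - 70) = 30 - 117 = -87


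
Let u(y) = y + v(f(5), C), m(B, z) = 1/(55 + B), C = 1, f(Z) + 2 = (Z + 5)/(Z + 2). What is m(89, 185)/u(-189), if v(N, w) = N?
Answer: -7/191088 ≈ -3.6632e-5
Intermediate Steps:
f(Z) = -2 + (5 + Z)/(2 + Z) (f(Z) = -2 + (Z + 5)/(Z + 2) = -2 + (5 + Z)/(2 + Z))
u(y) = -4/7 + y (u(y) = y + (1 - 1*5)/(2 + 5) = y + (1 - 5)/7 = y + (⅐)*(-4) = y - 4/7 = -4/7 + y)
m(89, 185)/u(-189) = 1/((55 + 89)*(-4/7 - 189)) = 1/(144*(-1327/7)) = (1/144)*(-7/1327) = -7/191088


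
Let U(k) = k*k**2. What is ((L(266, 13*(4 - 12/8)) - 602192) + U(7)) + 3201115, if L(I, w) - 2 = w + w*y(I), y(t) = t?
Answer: 5215891/2 ≈ 2.6079e+6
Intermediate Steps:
L(I, w) = 2 + w + I*w (L(I, w) = 2 + (w + w*I) = 2 + (w + I*w) = 2 + w + I*w)
U(k) = k**3
((L(266, 13*(4 - 12/8)) - 602192) + U(7)) + 3201115 = (((2 + 13*(4 - 12/8) + 266*(13*(4 - 12/8))) - 602192) + 7**3) + 3201115 = (((2 + 13*(4 - 12*1/8) + 266*(13*(4 - 12*1/8))) - 602192) + 343) + 3201115 = (((2 + 13*(4 - 3/2) + 266*(13*(4 - 3/2))) - 602192) + 343) + 3201115 = (((2 + 13*(5/2) + 266*(13*(5/2))) - 602192) + 343) + 3201115 = (((2 + 65/2 + 266*(65/2)) - 602192) + 343) + 3201115 = (((2 + 65/2 + 8645) - 602192) + 343) + 3201115 = ((17359/2 - 602192) + 343) + 3201115 = (-1187025/2 + 343) + 3201115 = -1186339/2 + 3201115 = 5215891/2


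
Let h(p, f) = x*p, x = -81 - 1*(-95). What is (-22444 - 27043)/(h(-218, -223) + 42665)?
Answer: -49487/39613 ≈ -1.2493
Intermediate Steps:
x = 14 (x = -81 + 95 = 14)
h(p, f) = 14*p
(-22444 - 27043)/(h(-218, -223) + 42665) = (-22444 - 27043)/(14*(-218) + 42665) = -49487/(-3052 + 42665) = -49487/39613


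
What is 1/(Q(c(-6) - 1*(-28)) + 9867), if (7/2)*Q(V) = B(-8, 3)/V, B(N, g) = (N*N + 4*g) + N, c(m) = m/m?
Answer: 203/2003137 ≈ 0.00010134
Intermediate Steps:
c(m) = 1
B(N, g) = N + N**2 + 4*g (B(N, g) = (N**2 + 4*g) + N = N + N**2 + 4*g)
Q(V) = 136/(7*V) (Q(V) = 2*((-8 + (-8)**2 + 4*3)/V)/7 = 2*((-8 + 64 + 12)/V)/7 = 2*(68/V)/7 = 136/(7*V))
1/(Q(c(-6) - 1*(-28)) + 9867) = 1/(136/(7*(1 - 1*(-28))) + 9867) = 1/(136/(7*(1 + 28)) + 9867) = 1/((136/7)/29 + 9867) = 1/((136/7)*(1/29) + 9867) = 1/(136/203 + 9867) = 1/(2003137/203) = 203/2003137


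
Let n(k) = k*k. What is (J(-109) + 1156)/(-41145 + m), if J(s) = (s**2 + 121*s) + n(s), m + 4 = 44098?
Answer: 11729/2949 ≈ 3.9773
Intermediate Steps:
m = 44094 (m = -4 + 44098 = 44094)
n(k) = k**2
J(s) = 2*s**2 + 121*s (J(s) = (s**2 + 121*s) + s**2 = 2*s**2 + 121*s)
(J(-109) + 1156)/(-41145 + m) = (-109*(121 + 2*(-109)) + 1156)/(-41145 + 44094) = (-109*(121 - 218) + 1156)/2949 = (-109*(-97) + 1156)*(1/2949) = (10573 + 1156)*(1/2949) = 11729*(1/2949) = 11729/2949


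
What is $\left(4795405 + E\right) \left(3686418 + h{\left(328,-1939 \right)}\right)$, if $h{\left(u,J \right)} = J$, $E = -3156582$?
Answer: $6038208928217$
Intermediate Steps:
$\left(4795405 + E\right) \left(3686418 + h{\left(328,-1939 \right)}\right) = \left(4795405 - 3156582\right) \left(3686418 - 1939\right) = 1638823 \cdot 3684479 = 6038208928217$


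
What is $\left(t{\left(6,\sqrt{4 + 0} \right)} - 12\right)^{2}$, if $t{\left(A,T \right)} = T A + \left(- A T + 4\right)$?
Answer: $64$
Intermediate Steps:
$t{\left(A,T \right)} = 4$ ($t{\left(A,T \right)} = A T - \left(-4 + A T\right) = 4$)
$\left(t{\left(6,\sqrt{4 + 0} \right)} - 12\right)^{2} = \left(4 - 12\right)^{2} = \left(-8\right)^{2} = 64$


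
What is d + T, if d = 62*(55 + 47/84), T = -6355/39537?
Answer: 1906609213/553518 ≈ 3444.5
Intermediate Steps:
T = -6355/39537 (T = -6355*1/39537 = -6355/39537 ≈ -0.16074)
d = 144677/42 (d = 62*(55 + 47*(1/84)) = 62*(55 + 47/84) = 62*(4667/84) = 144677/42 ≈ 3444.7)
d + T = 144677/42 - 6355/39537 = 1906609213/553518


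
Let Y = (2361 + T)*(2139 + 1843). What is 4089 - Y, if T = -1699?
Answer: -2631995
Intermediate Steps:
Y = 2636084 (Y = (2361 - 1699)*(2139 + 1843) = 662*3982 = 2636084)
4089 - Y = 4089 - 1*2636084 = 4089 - 2636084 = -2631995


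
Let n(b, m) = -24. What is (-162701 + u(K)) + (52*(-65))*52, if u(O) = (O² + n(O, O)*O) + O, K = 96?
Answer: -331453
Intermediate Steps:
u(O) = O² - 23*O (u(O) = (O² - 24*O) + O = O² - 23*O)
(-162701 + u(K)) + (52*(-65))*52 = (-162701 + 96*(-23 + 96)) + (52*(-65))*52 = (-162701 + 96*73) - 3380*52 = (-162701 + 7008) - 175760 = -155693 - 175760 = -331453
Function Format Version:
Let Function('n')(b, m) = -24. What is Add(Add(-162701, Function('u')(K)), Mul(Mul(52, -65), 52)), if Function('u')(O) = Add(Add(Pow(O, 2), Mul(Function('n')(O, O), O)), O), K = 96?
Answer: -331453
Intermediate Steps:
Function('u')(O) = Add(Pow(O, 2), Mul(-23, O)) (Function('u')(O) = Add(Add(Pow(O, 2), Mul(-24, O)), O) = Add(Pow(O, 2), Mul(-23, O)))
Add(Add(-162701, Function('u')(K)), Mul(Mul(52, -65), 52)) = Add(Add(-162701, Mul(96, Add(-23, 96))), Mul(Mul(52, -65), 52)) = Add(Add(-162701, Mul(96, 73)), Mul(-3380, 52)) = Add(Add(-162701, 7008), -175760) = Add(-155693, -175760) = -331453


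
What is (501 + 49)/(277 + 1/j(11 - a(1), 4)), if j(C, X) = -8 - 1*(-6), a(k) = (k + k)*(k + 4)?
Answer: 1100/553 ≈ 1.9892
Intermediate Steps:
a(k) = 2*k*(4 + k) (a(k) = (2*k)*(4 + k) = 2*k*(4 + k))
j(C, X) = -2 (j(C, X) = -8 + 6 = -2)
(501 + 49)/(277 + 1/j(11 - a(1), 4)) = (501 + 49)/(277 + 1/(-2)) = 550/(277 - ½) = 550/(553/2) = 550*(2/553) = 1100/553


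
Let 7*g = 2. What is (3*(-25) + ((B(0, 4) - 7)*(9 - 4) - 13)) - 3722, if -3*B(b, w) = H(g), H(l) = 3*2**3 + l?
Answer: -81595/21 ≈ -3885.5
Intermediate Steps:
g = 2/7 (g = (1/7)*2 = 2/7 ≈ 0.28571)
H(l) = 24 + l (H(l) = 3*8 + l = 24 + l)
B(b, w) = -170/21 (B(b, w) = -(24 + 2/7)/3 = -1/3*170/7 = -170/21)
(3*(-25) + ((B(0, 4) - 7)*(9 - 4) - 13)) - 3722 = (3*(-25) + ((-170/21 - 7)*(9 - 4) - 13)) - 3722 = (-75 + (-317/21*5 - 13)) - 3722 = (-75 + (-1585/21 - 13)) - 3722 = (-75 - 1858/21) - 3722 = -3433/21 - 3722 = -81595/21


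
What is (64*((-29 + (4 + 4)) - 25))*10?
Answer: -29440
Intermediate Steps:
(64*((-29 + (4 + 4)) - 25))*10 = (64*((-29 + 8) - 25))*10 = (64*(-21 - 25))*10 = (64*(-46))*10 = -2944*10 = -29440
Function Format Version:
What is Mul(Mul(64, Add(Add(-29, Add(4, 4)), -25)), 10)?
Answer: -29440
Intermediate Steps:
Mul(Mul(64, Add(Add(-29, Add(4, 4)), -25)), 10) = Mul(Mul(64, Add(Add(-29, 8), -25)), 10) = Mul(Mul(64, Add(-21, -25)), 10) = Mul(Mul(64, -46), 10) = Mul(-2944, 10) = -29440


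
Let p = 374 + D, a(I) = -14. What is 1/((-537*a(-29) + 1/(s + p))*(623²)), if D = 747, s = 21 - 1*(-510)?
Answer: 236/688637157439 ≈ 3.4271e-10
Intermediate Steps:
s = 531 (s = 21 + 510 = 531)
p = 1121 (p = 374 + 747 = 1121)
1/((-537*a(-29) + 1/(s + p))*(623²)) = 1/((-537*(-14) + 1/(531 + 1121))*(623²)) = 1/((7518 + 1/1652)*388129) = (1/388129)/(7518 + 1/1652) = (1/388129)/(12419737/1652) = (1652/12419737)*(1/388129) = 236/688637157439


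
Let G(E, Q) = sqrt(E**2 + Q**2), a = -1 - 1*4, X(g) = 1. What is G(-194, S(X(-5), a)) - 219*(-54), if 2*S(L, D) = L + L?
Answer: 11826 + sqrt(37637) ≈ 12020.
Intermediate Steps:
a = -5 (a = -1 - 4 = -5)
S(L, D) = L (S(L, D) = (L + L)/2 = (2*L)/2 = L)
G(-194, S(X(-5), a)) - 219*(-54) = sqrt((-194)**2 + 1**2) - 219*(-54) = sqrt(37636 + 1) + 11826 = sqrt(37637) + 11826 = 11826 + sqrt(37637)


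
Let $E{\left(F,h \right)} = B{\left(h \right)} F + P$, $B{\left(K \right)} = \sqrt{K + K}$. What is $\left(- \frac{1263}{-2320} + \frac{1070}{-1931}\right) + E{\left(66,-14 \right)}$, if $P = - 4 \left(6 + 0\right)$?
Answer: $- \frac{107561627}{4479920} + 132 i \sqrt{7} \approx -24.01 + 349.24 i$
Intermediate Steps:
$B{\left(K \right)} = \sqrt{2} \sqrt{K}$ ($B{\left(K \right)} = \sqrt{2 K} = \sqrt{2} \sqrt{K}$)
$P = -24$ ($P = \left(-4\right) 6 = -24$)
$E{\left(F,h \right)} = -24 + F \sqrt{2} \sqrt{h}$ ($E{\left(F,h \right)} = \sqrt{2} \sqrt{h} F - 24 = F \sqrt{2} \sqrt{h} - 24 = -24 + F \sqrt{2} \sqrt{h}$)
$\left(- \frac{1263}{-2320} + \frac{1070}{-1931}\right) + E{\left(66,-14 \right)} = \left(- \frac{1263}{-2320} + \frac{1070}{-1931}\right) - \left(24 - 66 \sqrt{2} \sqrt{-14}\right) = \left(\left(-1263\right) \left(- \frac{1}{2320}\right) + 1070 \left(- \frac{1}{1931}\right)\right) - \left(24 - 66 \sqrt{2} i \sqrt{14}\right) = \left(\frac{1263}{2320} - \frac{1070}{1931}\right) - \left(24 - 132 i \sqrt{7}\right) = - \frac{43547}{4479920} - \left(24 - 132 i \sqrt{7}\right) = - \frac{107561627}{4479920} + 132 i \sqrt{7}$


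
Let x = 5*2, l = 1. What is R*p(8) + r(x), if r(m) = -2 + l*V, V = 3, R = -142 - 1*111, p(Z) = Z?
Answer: -2023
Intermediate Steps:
R = -253 (R = -142 - 111 = -253)
x = 10
r(m) = 1 (r(m) = -2 + 1*3 = -2 + 3 = 1)
R*p(8) + r(x) = -253*8 + 1 = -2024 + 1 = -2023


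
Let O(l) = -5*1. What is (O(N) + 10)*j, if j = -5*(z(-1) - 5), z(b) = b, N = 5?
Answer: 150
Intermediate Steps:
j = 30 (j = -5*(-1 - 5) = -5*(-6) = 30)
O(l) = -5
(O(N) + 10)*j = (-5 + 10)*30 = 5*30 = 150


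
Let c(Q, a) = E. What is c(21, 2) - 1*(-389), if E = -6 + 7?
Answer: 390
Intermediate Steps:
E = 1
c(Q, a) = 1
c(21, 2) - 1*(-389) = 1 - 1*(-389) = 1 + 389 = 390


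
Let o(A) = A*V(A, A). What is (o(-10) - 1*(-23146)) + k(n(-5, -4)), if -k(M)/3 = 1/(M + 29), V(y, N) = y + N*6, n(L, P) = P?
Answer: 596147/25 ≈ 23846.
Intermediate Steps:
V(y, N) = y + 6*N
o(A) = 7*A² (o(A) = A*(A + 6*A) = A*(7*A) = 7*A²)
k(M) = -3/(29 + M) (k(M) = -3/(M + 29) = -3/(29 + M))
(o(-10) - 1*(-23146)) + k(n(-5, -4)) = (7*(-10)² - 1*(-23146)) - 3/(29 - 4) = (7*100 + 23146) - 3/25 = (700 + 23146) - 3*1/25 = 23846 - 3/25 = 596147/25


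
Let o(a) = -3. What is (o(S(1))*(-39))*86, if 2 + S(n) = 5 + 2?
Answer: 10062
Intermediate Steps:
S(n) = 5 (S(n) = -2 + (5 + 2) = -2 + 7 = 5)
(o(S(1))*(-39))*86 = -3*(-39)*86 = 117*86 = 10062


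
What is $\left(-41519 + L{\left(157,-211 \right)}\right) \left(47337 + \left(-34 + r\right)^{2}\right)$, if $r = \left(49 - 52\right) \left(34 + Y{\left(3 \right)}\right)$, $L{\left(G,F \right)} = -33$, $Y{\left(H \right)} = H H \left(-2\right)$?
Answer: $-2246342672$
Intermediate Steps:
$Y{\left(H \right)} = - 2 H^{2}$ ($Y{\left(H \right)} = H^{2} \left(-2\right) = - 2 H^{2}$)
$r = -48$ ($r = \left(49 - 52\right) \left(34 - 2 \cdot 3^{2}\right) = \left(49 - 52\right) \left(34 - 18\right) = - 3 \left(34 - 18\right) = \left(-3\right) 16 = -48$)
$\left(-41519 + L{\left(157,-211 \right)}\right) \left(47337 + \left(-34 + r\right)^{2}\right) = \left(-41519 - 33\right) \left(47337 + \left(-34 - 48\right)^{2}\right) = - 41552 \left(47337 + \left(-82\right)^{2}\right) = - 41552 \left(47337 + 6724\right) = \left(-41552\right) 54061 = -2246342672$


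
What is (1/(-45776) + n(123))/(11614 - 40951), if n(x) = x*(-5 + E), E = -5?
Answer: 56304481/1342930512 ≈ 0.041927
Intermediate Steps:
n(x) = -10*x (n(x) = x*(-5 - 5) = x*(-10) = -10*x)
(1/(-45776) + n(123))/(11614 - 40951) = (1/(-45776) - 10*123)/(11614 - 40951) = (-1/45776 - 1230)/(-29337) = -56304481/45776*(-1/29337) = 56304481/1342930512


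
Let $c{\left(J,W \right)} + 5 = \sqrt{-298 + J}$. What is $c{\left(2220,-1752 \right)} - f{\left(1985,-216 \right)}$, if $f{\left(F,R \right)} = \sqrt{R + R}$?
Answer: $-5 + 31 \sqrt{2} - 12 i \sqrt{3} \approx 38.841 - 20.785 i$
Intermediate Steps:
$c{\left(J,W \right)} = -5 + \sqrt{-298 + J}$
$f{\left(F,R \right)} = \sqrt{2} \sqrt{R}$ ($f{\left(F,R \right)} = \sqrt{2 R} = \sqrt{2} \sqrt{R}$)
$c{\left(2220,-1752 \right)} - f{\left(1985,-216 \right)} = \left(-5 + \sqrt{-298 + 2220}\right) - \sqrt{2} \sqrt{-216} = \left(-5 + \sqrt{1922}\right) - \sqrt{2} \cdot 6 i \sqrt{6} = \left(-5 + 31 \sqrt{2}\right) - 12 i \sqrt{3} = -5 + 31 \sqrt{2} - 12 i \sqrt{3}$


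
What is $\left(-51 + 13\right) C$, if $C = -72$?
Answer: $2736$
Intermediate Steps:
$\left(-51 + 13\right) C = \left(-51 + 13\right) \left(-72\right) = \left(-38\right) \left(-72\right) = 2736$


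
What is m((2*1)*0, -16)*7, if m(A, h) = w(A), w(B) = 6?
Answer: 42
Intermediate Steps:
m(A, h) = 6
m((2*1)*0, -16)*7 = 6*7 = 42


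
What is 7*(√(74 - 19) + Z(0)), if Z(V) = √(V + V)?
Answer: 7*√55 ≈ 51.913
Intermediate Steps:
Z(V) = √2*√V (Z(V) = √(2*V) = √2*√V)
7*(√(74 - 19) + Z(0)) = 7*(√(74 - 19) + √2*√0) = 7*(√55 + √2*0) = 7*(√55 + 0) = 7*√55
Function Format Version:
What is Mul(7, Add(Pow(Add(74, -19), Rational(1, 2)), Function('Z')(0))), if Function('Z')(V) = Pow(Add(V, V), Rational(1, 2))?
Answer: Mul(7, Pow(55, Rational(1, 2))) ≈ 51.913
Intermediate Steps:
Function('Z')(V) = Mul(Pow(2, Rational(1, 2)), Pow(V, Rational(1, 2))) (Function('Z')(V) = Pow(Mul(2, V), Rational(1, 2)) = Mul(Pow(2, Rational(1, 2)), Pow(V, Rational(1, 2))))
Mul(7, Add(Pow(Add(74, -19), Rational(1, 2)), Function('Z')(0))) = Mul(7, Add(Pow(Add(74, -19), Rational(1, 2)), Mul(Pow(2, Rational(1, 2)), Pow(0, Rational(1, 2))))) = Mul(7, Add(Pow(55, Rational(1, 2)), Mul(Pow(2, Rational(1, 2)), 0))) = Mul(7, Add(Pow(55, Rational(1, 2)), 0)) = Mul(7, Pow(55, Rational(1, 2)))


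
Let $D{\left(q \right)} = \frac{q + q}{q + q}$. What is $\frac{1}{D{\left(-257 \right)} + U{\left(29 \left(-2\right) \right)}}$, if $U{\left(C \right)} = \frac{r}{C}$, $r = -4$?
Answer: $\frac{29}{31} \approx 0.93548$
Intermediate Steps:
$D{\left(q \right)} = 1$ ($D{\left(q \right)} = \frac{2 q}{2 q} = 2 q \frac{1}{2 q} = 1$)
$U{\left(C \right)} = - \frac{4}{C}$
$\frac{1}{D{\left(-257 \right)} + U{\left(29 \left(-2\right) \right)}} = \frac{1}{1 - \frac{4}{29 \left(-2\right)}} = \frac{1}{1 - \frac{4}{-58}} = \frac{1}{1 - - \frac{2}{29}} = \frac{1}{1 + \frac{2}{29}} = \frac{1}{\frac{31}{29}} = \frac{29}{31}$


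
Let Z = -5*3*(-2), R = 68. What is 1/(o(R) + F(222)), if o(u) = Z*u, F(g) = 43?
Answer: 1/2083 ≈ 0.00048008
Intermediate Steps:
Z = 30 (Z = -15*(-2) = 30)
o(u) = 30*u
1/(o(R) + F(222)) = 1/(30*68 + 43) = 1/(2040 + 43) = 1/2083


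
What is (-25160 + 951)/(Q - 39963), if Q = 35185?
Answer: 24209/4778 ≈ 5.0668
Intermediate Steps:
(-25160 + 951)/(Q - 39963) = (-25160 + 951)/(35185 - 39963) = -24209/(-4778) = -24209*(-1/4778) = 24209/4778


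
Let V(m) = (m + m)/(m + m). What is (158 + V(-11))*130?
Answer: 20670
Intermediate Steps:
V(m) = 1 (V(m) = (2*m)/((2*m)) = (2*m)*(1/(2*m)) = 1)
(158 + V(-11))*130 = (158 + 1)*130 = 159*130 = 20670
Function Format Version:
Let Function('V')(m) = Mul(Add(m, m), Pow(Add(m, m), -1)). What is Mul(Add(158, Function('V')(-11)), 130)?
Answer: 20670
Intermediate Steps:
Function('V')(m) = 1 (Function('V')(m) = Mul(Mul(2, m), Pow(Mul(2, m), -1)) = Mul(Mul(2, m), Mul(Rational(1, 2), Pow(m, -1))) = 1)
Mul(Add(158, Function('V')(-11)), 130) = Mul(Add(158, 1), 130) = Mul(159, 130) = 20670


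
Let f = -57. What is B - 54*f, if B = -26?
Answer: 3052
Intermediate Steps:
B - 54*f = -26 - 54*(-57) = -26 + 3078 = 3052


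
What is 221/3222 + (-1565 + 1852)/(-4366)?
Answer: 10043/3516813 ≈ 0.0028557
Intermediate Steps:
221/3222 + (-1565 + 1852)/(-4366) = 221*(1/3222) + 287*(-1/4366) = 221/3222 - 287/4366 = 10043/3516813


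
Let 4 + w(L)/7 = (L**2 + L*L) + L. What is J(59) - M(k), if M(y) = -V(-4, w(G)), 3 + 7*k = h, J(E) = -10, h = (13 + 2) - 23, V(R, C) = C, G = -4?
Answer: 158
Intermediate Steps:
w(L) = -28 + 7*L + 14*L**2 (w(L) = -28 + 7*((L**2 + L*L) + L) = -28 + 7*((L**2 + L**2) + L) = -28 + 7*(2*L**2 + L) = -28 + 7*(L + 2*L**2) = -28 + (7*L + 14*L**2) = -28 + 7*L + 14*L**2)
h = -8 (h = 15 - 23 = -8)
k = -11/7 (k = -3/7 + (1/7)*(-8) = -3/7 - 8/7 = -11/7 ≈ -1.5714)
M(y) = -168 (M(y) = -(-28 + 7*(-4) + 14*(-4)**2) = -(-28 - 28 + 14*16) = -(-28 - 28 + 224) = -1*168 = -168)
J(59) - M(k) = -10 - 1*(-168) = -10 + 168 = 158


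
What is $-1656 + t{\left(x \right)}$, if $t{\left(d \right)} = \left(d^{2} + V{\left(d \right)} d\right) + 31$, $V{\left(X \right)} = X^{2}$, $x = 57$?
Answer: $186817$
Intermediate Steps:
$t{\left(d \right)} = 31 + d^{2} + d^{3}$ ($t{\left(d \right)} = \left(d^{2} + d^{2} d\right) + 31 = \left(d^{2} + d^{3}\right) + 31 = 31 + d^{2} + d^{3}$)
$-1656 + t{\left(x \right)} = -1656 + \left(31 + 57^{2} + 57^{3}\right) = -1656 + \left(31 + 3249 + 185193\right) = -1656 + 188473 = 186817$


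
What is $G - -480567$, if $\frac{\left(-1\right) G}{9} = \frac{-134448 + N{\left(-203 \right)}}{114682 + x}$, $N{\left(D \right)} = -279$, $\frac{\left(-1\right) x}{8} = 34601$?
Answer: $\frac{8656799211}{18014} \approx 4.8056 \cdot 10^{5}$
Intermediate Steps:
$x = -276808$ ($x = \left(-8\right) 34601 = -276808$)
$G = - \frac{134727}{18014}$ ($G = - 9 \frac{-134448 - 279}{114682 - 276808} = - 9 \left(- \frac{134727}{-162126}\right) = - 9 \left(\left(-134727\right) \left(- \frac{1}{162126}\right)\right) = \left(-9\right) \frac{44909}{54042} = - \frac{134727}{18014} \approx -7.479$)
$G - -480567 = - \frac{134727}{18014} - -480567 = - \frac{134727}{18014} + 480567 = \frac{8656799211}{18014}$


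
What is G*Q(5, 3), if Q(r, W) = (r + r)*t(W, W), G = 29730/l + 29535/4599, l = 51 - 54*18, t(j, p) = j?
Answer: -121696150/156877 ≈ -775.74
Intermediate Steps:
l = -921 (l = 51 - 972 = -921)
G = -12169615/470631 (G = 29730/(-921) + 29535/4599 = 29730*(-1/921) + 29535*(1/4599) = -9910/307 + 9845/1533 = -12169615/470631 ≈ -25.858)
Q(r, W) = 2*W*r (Q(r, W) = (r + r)*W = (2*r)*W = 2*W*r)
G*Q(5, 3) = -24339230*3*5/470631 = -12169615/470631*30 = -121696150/156877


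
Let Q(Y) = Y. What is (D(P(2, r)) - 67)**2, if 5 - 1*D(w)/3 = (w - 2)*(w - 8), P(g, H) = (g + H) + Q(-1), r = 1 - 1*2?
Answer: 10000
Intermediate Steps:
r = -1 (r = 1 - 2 = -1)
P(g, H) = -1 + H + g (P(g, H) = (g + H) - 1 = (H + g) - 1 = -1 + H + g)
D(w) = 15 - 3*(-8 + w)*(-2 + w) (D(w) = 15 - 3*(w - 2)*(w - 8) = 15 - 3*(-2 + w)*(-8 + w) = 15 - 3*(-8 + w)*(-2 + w))
(D(P(2, r)) - 67)**2 = ((-33 - 3*(-1 - 1 + 2)**2 + 30*(-1 - 1 + 2)) - 67)**2 = ((-33 - 3*0**2 + 30*0) - 67)**2 = ((-33 - 3*0 + 0) - 67)**2 = ((-33 + 0 + 0) - 67)**2 = (-33 - 67)**2 = (-100)**2 = 10000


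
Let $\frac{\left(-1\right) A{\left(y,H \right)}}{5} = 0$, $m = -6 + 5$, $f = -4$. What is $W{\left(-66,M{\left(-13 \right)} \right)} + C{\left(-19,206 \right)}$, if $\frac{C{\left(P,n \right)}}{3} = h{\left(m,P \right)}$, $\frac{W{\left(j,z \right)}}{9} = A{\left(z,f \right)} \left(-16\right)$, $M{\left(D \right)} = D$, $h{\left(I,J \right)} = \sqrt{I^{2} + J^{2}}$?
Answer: $3 \sqrt{362} \approx 57.079$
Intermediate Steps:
$m = -1$
$A{\left(y,H \right)} = 0$ ($A{\left(y,H \right)} = \left(-5\right) 0 = 0$)
$W{\left(j,z \right)} = 0$ ($W{\left(j,z \right)} = 9 \cdot 0 \left(-16\right) = 9 \cdot 0 = 0$)
$C{\left(P,n \right)} = 3 \sqrt{1 + P^{2}}$ ($C{\left(P,n \right)} = 3 \sqrt{\left(-1\right)^{2} + P^{2}} = 3 \sqrt{1 + P^{2}}$)
$W{\left(-66,M{\left(-13 \right)} \right)} + C{\left(-19,206 \right)} = 0 + 3 \sqrt{1 + \left(-19\right)^{2}} = 0 + 3 \sqrt{1 + 361} = 0 + 3 \sqrt{362} = 3 \sqrt{362}$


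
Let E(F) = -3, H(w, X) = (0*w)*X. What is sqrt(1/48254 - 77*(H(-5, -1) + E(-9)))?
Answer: 5*sqrt(21514866218)/48254 ≈ 15.199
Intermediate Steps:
H(w, X) = 0 (H(w, X) = 0*X = 0)
sqrt(1/48254 - 77*(H(-5, -1) + E(-9))) = sqrt(1/48254 - 77*(0 - 3)) = sqrt(1/48254 - 77*(-3)) = sqrt(1/48254 + 231) = sqrt(11146675/48254) = 5*sqrt(21514866218)/48254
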